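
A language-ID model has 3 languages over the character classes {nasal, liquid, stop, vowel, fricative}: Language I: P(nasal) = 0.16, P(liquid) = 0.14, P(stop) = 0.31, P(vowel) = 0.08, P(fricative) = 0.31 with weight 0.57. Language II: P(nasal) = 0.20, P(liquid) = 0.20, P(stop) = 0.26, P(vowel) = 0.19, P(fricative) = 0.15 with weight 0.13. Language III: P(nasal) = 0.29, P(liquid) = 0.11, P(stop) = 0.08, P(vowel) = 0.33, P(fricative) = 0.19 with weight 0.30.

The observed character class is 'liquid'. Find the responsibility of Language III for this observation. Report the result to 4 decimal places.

0.2378

P(component k | x) = π_k·f_k(x) / marginal(x), where marginal(x) = Σ_j π_j·f_j(x).
Categorical probabilities:
  p_I = 0.14
  p_II = 0.2
  p_III = 0.11
Prior × likelihood for each component:
  π_I·p_I = 0.57 × 0.14 = 0.0798
  π_II·p_II = 0.13 × 0.2 = 0.026
  π_III·p_III = 0.30 × 0.11 = 0.033
Marginal: 0.0798 + 0.026 + 0.033 = 0.1388
So the posterior for Language III is 0.033 / 0.1388 ≈ 0.2378.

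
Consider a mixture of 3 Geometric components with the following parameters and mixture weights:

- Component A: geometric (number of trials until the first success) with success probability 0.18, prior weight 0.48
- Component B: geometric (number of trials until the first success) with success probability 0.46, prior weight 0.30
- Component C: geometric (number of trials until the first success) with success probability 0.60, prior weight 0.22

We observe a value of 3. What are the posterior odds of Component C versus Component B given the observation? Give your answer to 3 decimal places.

0.525

Only the two components matter; the odds are (π_i f_i(x)) / (π_j f_j(x)).
Evaluate each component's likelihood at the observed value:
  L_A = 0.18·(1−0.18)^2 = 0.18·0.6724 = 0.121032
  L_B = 0.46·(1−0.46)^2 = 0.46·0.2916 = 0.134136
  L_C = 0.60·(1−0.60)^2 = 0.60·0.16 = 0.096
Odds = (0.22/0.30) × (0.096/0.134136) = 0.733333 × 0.715692 ≈ 0.525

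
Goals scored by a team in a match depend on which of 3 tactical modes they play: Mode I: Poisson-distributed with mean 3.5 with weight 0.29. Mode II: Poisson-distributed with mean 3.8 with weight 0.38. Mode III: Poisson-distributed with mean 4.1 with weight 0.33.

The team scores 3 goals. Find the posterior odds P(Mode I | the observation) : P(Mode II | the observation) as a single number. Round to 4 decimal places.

0.8049

Since P(k|x) ∝ π_k f_k(x), the posterior odds are π_i f_i(x) / (π_j f_j(x)).
Component likelihoods at x = 3 goals:
  L_I = e^(−3.5)·3.5^3/3! = 0.215785
  L_II = e^(−3.8)·3.8^3/3! = 0.204588
  L_III = e^(−4.1)·4.1^3/3! = 0.190368
Posterior odds = (π_I·L_I) / (π_II·L_II) = (0.29·0.215785) / (0.38·0.204588) = 0.0625778 / 0.0777435 ≈ 0.8049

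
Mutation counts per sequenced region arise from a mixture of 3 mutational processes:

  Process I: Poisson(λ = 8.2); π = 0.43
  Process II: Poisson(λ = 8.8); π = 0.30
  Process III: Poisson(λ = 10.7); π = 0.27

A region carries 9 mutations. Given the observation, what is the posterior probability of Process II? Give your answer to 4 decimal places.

0.3159

P(component k | x) = π_k·f_k(x) / marginal(x), where marginal(x) = Σ_j π_j·f_j(x).
Poisson probabilities:
  L_I = e^(−8.2)·8.2^9/9! = 0.126866
  L_II = e^(−8.8)·8.8^9/9! = 0.131459
  L_III = e^(−10.7)·10.7^9/9! = 0.114219
Weight by the priors:
  π_I·L_I = 0.43 × 0.126866 = 0.0545526
  π_II·L_II = 0.30 × 0.131459 = 0.0394376
  π_III·L_III = 0.27 × 0.114219 = 0.0308392
Marginal: 0.0545526 + 0.0394376 + 0.0308392 = 0.124829
P(Process II | x) = 0.0394376 / 0.124829 ≈ 0.3159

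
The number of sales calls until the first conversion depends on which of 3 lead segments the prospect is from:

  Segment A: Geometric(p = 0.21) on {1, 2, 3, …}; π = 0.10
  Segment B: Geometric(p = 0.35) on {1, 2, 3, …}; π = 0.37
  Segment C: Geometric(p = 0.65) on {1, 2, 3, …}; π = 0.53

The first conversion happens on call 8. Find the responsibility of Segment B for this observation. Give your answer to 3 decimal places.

0.599

Apply Bayes' rule: the posterior for each component is proportional to its prior times its likelihood at x.
Component likelihoods at x = 8:
  f_A = 0.21·(1−0.21)^7 = 0.21·0.192039 = 0.0403282
  f_B = 0.35·(1−0.35)^7 = 0.35·0.0490223 = 0.0171578
  f_C = 0.65·(1−0.65)^7 = 0.65·0.000643393 = 0.000418205
Multiply by the mixture weights:
  π_A·f_A = 0.10 × 0.0403282 = 0.00403282
  π_B·f_B = 0.37 × 0.0171578 = 0.00634839
  π_C·f_C = 0.53 × 0.000418205 = 0.000221649
Sum: 0.00403282 + 0.00634839 + 0.000221649 = 0.0106029
Responsibility of Segment B: 0.00634839 / 0.0106029 ≈ 0.599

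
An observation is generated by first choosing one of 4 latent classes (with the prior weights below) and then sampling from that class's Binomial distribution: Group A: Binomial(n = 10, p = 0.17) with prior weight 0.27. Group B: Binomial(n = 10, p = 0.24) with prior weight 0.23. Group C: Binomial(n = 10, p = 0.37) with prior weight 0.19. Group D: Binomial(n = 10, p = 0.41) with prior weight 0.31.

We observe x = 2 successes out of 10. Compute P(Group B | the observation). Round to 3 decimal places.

By Bayes' theorem, P(k | x) = π_k f_k(x) / Σ_j π_j f_j(x).
Evaluate each component's likelihood at the observed value:
  L_A = 0.292911
  L_B = 0.288499
  L_C = 0.152876
  L_D = 0.11107
Multiply by the mixture weights:
  π_A·L_A = 0.27 × 0.292911 = 0.0790859
  π_B·L_B = 0.23 × 0.288499 = 0.0663547
  π_C·L_C = 0.19 × 0.152876 = 0.0290465
  π_D·L_D = 0.31 × 0.11107 = 0.0344317
Sum: 0.0790859 + 0.0663547 + 0.0290465 + 0.0344317 = 0.208919
P(Group B | x) = 0.0663547 / 0.208919 ≈ 0.318

0.318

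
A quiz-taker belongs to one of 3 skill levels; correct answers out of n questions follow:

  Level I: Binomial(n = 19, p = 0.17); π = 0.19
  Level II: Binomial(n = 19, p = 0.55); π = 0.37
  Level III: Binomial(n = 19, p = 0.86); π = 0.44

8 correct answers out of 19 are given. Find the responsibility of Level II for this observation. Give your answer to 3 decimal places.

0.965

The responsibility of component k is w_k f_k(x) divided by Σ_j w_j f_j(x).
Evaluate each component's likelihood at the observed value:
  f_I = C(19,8)·0.17^8·0.83^11 = 75582·6.97576e-07·0.128783 = 0.00678998
  f_II = C(19,8)·0.55^8·0.45^11 = 75582·0.00837339·0.000153228 = 0.0969745
  f_III = C(19,8)·0.86^8·0.14^11 = 75582·0.299218·4.04957e-10 = 9.15829e-06
Unnormalised posteriors:
  w_I·f_I = 0.19 × 0.00678998 = 0.0012901
  w_II·f_II = 0.37 × 0.0969745 = 0.0358806
  w_III·f_III = 0.44 × 9.15829e-06 = 4.02965e-06
Evidence: 0.0012901 + 0.0358806 + 4.02965e-06 = 0.0371747
P(Level II | the observation) = 0.0358806 / 0.0371747 ≈ 0.965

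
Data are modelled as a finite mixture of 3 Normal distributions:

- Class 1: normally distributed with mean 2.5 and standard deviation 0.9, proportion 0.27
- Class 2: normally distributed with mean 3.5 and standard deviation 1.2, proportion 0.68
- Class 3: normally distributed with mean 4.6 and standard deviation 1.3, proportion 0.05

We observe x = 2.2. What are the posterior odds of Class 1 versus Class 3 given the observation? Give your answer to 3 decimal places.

Since P(k|x) ∝ w_k f_k(x), the posterior odds are w_i f_i(x) / (w_j f_j(x)).
Component likelihoods at x = 2.2:
  p_1 = 0.419315
  p_2 = 0.184877
  p_3 = 0.05583
Odds = (0.27/0.05) × (0.419315/0.05583) = 5.4 × 7.51057 ≈ 40.557

40.557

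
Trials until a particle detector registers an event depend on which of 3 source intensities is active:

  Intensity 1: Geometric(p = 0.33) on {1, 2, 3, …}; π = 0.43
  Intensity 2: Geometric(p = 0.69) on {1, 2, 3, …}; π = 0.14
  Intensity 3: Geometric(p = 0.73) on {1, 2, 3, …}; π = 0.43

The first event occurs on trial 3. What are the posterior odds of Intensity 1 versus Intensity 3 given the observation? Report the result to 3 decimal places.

The posterior odds equal the prior odds times the likelihood ratio: (π_i/π_j)·(f_i(x)/f_j(x)).
Evaluate each component's likelihood at the observed value:
  f_1 = 0.148137
  f_2 = 0.066309
  f_3 = 0.053217
Posterior odds = (π_1·f_1) / (π_3·f_3) = (0.43·0.148137) / (0.43·0.053217) = 0.0636989 / 0.0228833 ≈ 2.784

2.784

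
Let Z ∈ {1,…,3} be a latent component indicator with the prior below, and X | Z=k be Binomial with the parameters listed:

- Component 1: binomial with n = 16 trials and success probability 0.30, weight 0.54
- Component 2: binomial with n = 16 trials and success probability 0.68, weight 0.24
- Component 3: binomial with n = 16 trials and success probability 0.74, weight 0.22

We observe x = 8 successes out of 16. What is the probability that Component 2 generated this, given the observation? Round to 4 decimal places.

0.3294

By Bayes' theorem, P(k | x) = w_k f_k(x) / Σ_j w_j f_j(x).
Evaluate each component's likelihood at the observed value:
  L_1 = 0.048678
  L_2 = 0.0646919
  L_3 = 0.0241668
Multiply by the mixture weights:
  w_1·L_1 = 0.54 × 0.048678 = 0.0262861
  w_2·L_2 = 0.24 × 0.0646919 = 0.015526
  w_3·L_3 = 0.22 × 0.0241668 = 0.0053167
Denominator: 0.0262861 + 0.015526 + 0.0053167 = 0.0471289
P(Component 2 | 8 successes out of 16) ≈ 0.3294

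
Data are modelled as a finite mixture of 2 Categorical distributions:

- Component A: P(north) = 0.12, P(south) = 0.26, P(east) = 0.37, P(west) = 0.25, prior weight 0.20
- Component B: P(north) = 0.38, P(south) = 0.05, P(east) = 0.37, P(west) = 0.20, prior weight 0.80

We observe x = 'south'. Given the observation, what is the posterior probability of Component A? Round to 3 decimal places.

0.565

The responsibility of component k is P(Z=k) f_k(x) divided by Σ_j P(Z=j) f_j(x).
Categorical probabilities:
  p_A = 0.26
  p_B = 0.05
Weight by the priors:
  P(Z=A)·p_A = 0.20 × 0.26 = 0.052
  P(Z=B)·p_B = 0.80 × 0.05 = 0.04
Evidence: 0.052 + 0.04 = 0.092
Responsibility of Component A: 0.052 / 0.092 ≈ 0.565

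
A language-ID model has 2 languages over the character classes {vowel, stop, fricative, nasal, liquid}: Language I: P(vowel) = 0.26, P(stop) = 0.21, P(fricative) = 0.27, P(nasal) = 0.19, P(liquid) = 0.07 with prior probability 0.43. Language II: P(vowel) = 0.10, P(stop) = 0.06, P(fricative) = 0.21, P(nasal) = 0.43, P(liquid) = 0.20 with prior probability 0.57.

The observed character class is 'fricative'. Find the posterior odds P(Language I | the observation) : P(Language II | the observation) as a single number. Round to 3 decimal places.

0.970

The posterior odds equal the prior odds times the likelihood ratio: (π_i/π_j)·(f_i(x)/f_j(x)).
Component likelihoods at x = 'fricative':
  L_I = P(fricative | comp) = 0.27
  L_II = P(fricative | comp) = 0.21
Posterior odds = (π_I·L_I) / (π_II·L_II) = (0.43·0.27) / (0.57·0.21) = 0.1161 / 0.1197 ≈ 0.970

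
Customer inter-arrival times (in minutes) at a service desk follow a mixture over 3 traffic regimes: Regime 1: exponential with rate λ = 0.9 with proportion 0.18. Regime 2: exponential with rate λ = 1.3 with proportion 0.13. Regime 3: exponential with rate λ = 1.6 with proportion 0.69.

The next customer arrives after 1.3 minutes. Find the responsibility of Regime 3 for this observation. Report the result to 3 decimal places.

0.629

By Bayes' theorem, P(k | x) = P(Z=k) f_k(x) / Σ_j P(Z=j) f_j(x).
Component likelihoods at x = 1.3 minutes:
  f_1 = 0.9·e^(−0.9·1.3) = 0.9·e^(−1.1700) = 0.27933
  f_2 = 1.3·e^(−1.3·1.3) = 1.3·e^(−1.6900) = 0.239875
  f_3 = 1.6·e^(−1.6·1.3) = 1.6·e^(−2.0800) = 0.199888
Weight by the priors:
  P(Z=1)·f_1 = 0.18 × 0.27933 = 0.0502794
  P(Z=2)·f_2 = 0.13 × 0.239875 = 0.0311838
  P(Z=3)·f_3 = 0.69 × 0.199888 = 0.137923
Marginal: 0.0502794 + 0.0311838 + 0.137923 = 0.219386
Responsibility of Regime 3: 0.137923 / 0.219386 ≈ 0.629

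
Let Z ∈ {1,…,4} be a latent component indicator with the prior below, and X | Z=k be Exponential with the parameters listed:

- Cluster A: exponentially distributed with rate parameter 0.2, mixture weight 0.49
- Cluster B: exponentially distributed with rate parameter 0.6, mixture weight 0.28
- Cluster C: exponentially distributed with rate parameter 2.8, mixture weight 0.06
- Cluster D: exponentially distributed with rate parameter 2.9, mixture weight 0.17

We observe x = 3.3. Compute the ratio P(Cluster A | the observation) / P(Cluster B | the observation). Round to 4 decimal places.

Posterior odds = (π_i f_i(x)) / (π_j f_j(x)); the normalising sum cancels.
Component likelihoods at x = 3.3:
  f_A = 0.10337
  f_B = 0.0828415
  f_C = 0.000271817
  f_D = 0.000202395
Posterior odds = (π_A·f_A) / (π_B·f_B) = (0.49·0.10337) / (0.28·0.0828415) = 0.0506514 / 0.0231956 ≈ 2.1837

2.1837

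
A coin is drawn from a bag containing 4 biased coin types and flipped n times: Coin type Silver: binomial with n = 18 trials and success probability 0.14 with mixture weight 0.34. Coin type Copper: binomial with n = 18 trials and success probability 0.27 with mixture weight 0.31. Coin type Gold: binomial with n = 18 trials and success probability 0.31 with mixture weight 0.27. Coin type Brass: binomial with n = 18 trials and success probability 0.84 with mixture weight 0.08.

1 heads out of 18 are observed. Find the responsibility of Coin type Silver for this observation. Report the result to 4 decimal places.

0.8695

By Bayes' theorem, P(k | x) = π_k f_k(x) / Σ_j π_j f_j(x).
Component likelihoods at x = 1 heads out of 18:
  p_Silver = 0.194032
  p_Copper = 0.0230741
  p_Gold = 0.0101641
  p_Brass = 4.46264e-13
Unnormalised posteriors:
  π_Silver·p_Silver = 0.34 × 0.194032 = 0.065971
  π_Copper·p_Copper = 0.31 × 0.0230741 = 0.00715297
  π_Gold·p_Gold = 0.27 × 0.0101641 = 0.00274431
  π_Brass·p_Brass = 0.08 × 4.46264e-13 = 3.57011e-14
Marginal: 0.065971 + 0.00715297 + 0.00274431 + 3.57011e-14 = 0.0758683
So the posterior for Coin type Silver is 0.065971 / 0.0758683 ≈ 0.8695.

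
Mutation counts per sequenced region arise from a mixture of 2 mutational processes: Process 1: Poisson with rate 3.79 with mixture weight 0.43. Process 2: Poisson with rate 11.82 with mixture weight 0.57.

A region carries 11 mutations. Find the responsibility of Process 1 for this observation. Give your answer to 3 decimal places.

By Bayes' theorem, P(k | x) = P(Z=k) f_k(x) / Σ_j P(Z=j) f_j(x).
Evaluate each component's likelihood at the observed value:
  p_1 = 0.0013119
  p_2 = 0.115951
Weight by the priors:
  P(Z=1)·p_1 = 0.43 × 0.0013119 = 0.000564115
  P(Z=2)·p_2 = 0.57 × 0.115951 = 0.0660923
Normaliser: 0.000564115 + 0.0660923 = 0.0666564
P(Process 1 | the observation) ≈ 0.008

0.008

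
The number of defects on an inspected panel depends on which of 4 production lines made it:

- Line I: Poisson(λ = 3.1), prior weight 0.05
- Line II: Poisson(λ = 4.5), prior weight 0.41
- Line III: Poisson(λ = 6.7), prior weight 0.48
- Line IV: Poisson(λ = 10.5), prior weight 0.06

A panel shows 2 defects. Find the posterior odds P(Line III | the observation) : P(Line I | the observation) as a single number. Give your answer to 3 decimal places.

1.225

Since P(k|x) ∝ P(Z=k) f_k(x), the posterior odds are P(Z=i) f_i(x) / (P(Z=j) f_j(x)).
Poisson probabilities:
  f_I = e^(−3.1)·3.1^2/2! = 0.216461
  f_II = e^(−4.5)·4.5^2/2! = 0.112479
  f_III = e^(−6.7)·6.7^2/2! = 0.0276278
  f_IV = e^(−10.5)·10.5^2/2! = 0.00151795
Odds = (0.48/0.05) × (0.0276278/0.216461) = 9.6 × 0.127634 ≈ 1.225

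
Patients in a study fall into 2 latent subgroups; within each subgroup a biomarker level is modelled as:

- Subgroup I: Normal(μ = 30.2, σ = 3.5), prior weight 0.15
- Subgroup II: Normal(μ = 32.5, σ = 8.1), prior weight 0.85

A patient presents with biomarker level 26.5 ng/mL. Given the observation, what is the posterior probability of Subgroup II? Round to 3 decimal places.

The responsibility of component k is π_k f_k(x) divided by Σ_j π_j f_j(x).
Evaluate each component's likelihood at the observed value:
  L_I = (1/(3.5·√(2π)))·exp(−(26.5−30.2)²/(2·3.5²)) = 0.113984·exp(-0.55878) = 0.0651882
  L_II = (1/(8.1·√(2π)))·exp(−(26.5−32.5)²/(2·8.1²)) = 0.049252·exp(-0.27435) = 0.0374349
Unnormalised posteriors:
  π_I·L_I = 0.15 × 0.0651882 = 0.00977823
  π_II·L_II = 0.85 × 0.0374349 = 0.0318197
Denominator: 0.00977823 + 0.0318197 = 0.0415979
P(Subgroup II | 26.5 ng/mL) = 0.0318197 / 0.0415979 ≈ 0.765

0.765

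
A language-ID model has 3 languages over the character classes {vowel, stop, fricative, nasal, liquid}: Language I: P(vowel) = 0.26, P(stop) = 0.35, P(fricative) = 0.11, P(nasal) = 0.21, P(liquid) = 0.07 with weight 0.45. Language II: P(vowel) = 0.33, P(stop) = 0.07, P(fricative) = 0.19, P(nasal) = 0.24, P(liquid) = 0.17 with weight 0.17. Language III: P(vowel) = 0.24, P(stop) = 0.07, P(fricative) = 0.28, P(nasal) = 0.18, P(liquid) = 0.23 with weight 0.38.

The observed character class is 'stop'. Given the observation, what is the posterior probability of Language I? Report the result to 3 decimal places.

Posterior ∝ prior × likelihood, so P(k | x) ∝ P(Z=k) f_k(x); normalise over all components.
Evaluate each component's likelihood at the observed value:
  p_I = P(stop | comp) = 0.35
  p_II = P(stop | comp) = 0.07
  p_III = P(stop | comp) = 0.07
Multiply by the mixture weights:
  P(Z=I)·p_I = 0.45 × 0.35 = 0.1575
  P(Z=II)·p_II = 0.17 × 0.07 = 0.0119
  P(Z=III)·p_III = 0.38 × 0.07 = 0.0266
Normaliser: 0.1575 + 0.0119 + 0.0266 = 0.196
Responsibility of Language I: 0.1575 / 0.196 ≈ 0.804

0.804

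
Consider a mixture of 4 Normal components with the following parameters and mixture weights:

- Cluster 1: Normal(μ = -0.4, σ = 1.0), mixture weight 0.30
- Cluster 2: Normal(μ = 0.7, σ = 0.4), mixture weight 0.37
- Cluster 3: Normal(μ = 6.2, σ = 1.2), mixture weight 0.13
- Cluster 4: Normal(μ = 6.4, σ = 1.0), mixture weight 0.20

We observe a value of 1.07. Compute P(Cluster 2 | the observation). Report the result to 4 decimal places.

0.8555

P(component k | x) = w_k·f_k(x) / marginal(x), where marginal(x) = Σ_j w_j·f_j(x).
Normal densities:
  f_1 = 0.135418
  f_2 = 0.65021
  f_3 = 3.5746e-05
  f_4 = 2.70393e-07
Prior × likelihood for each component:
  w_1·f_1 = 0.30 × 0.135418 = 0.0406254
  w_2·f_2 = 0.37 × 0.65021 = 0.240578
  w_3·f_3 = 0.13 × 3.5746e-05 = 4.64698e-06
  w_4·f_4 = 0.20 × 2.70393e-07 = 5.40786e-08
Denominator: 0.0406254 + 0.240578 + 4.64698e-06 + 5.40786e-08 = 0.281208
P(Cluster 2 | the observation) ≈ 0.8555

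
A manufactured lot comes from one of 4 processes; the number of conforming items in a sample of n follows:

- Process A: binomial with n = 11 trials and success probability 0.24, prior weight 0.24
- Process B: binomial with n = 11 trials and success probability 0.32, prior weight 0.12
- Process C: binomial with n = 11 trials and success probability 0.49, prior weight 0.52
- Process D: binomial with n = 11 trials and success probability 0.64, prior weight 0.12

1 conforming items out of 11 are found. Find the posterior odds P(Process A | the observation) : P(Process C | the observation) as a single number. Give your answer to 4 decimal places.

12.2084

The posterior odds equal the prior odds times the likelihood ratio: (w_i/w_j)·(f_i(x)/f_j(x)).
Binomial probabilities:
  L_A = C(11,1)·0.24^1·0.76^10 = 11·0.24·0.0642889 = 0.169723
  L_B = C(11,1)·0.32^1·0.68^10 = 11·0.32·0.0211392 = 0.0744101
  L_C = C(11,1)·0.49^1·0.51^10 = 11·0.49·0.00119042 = 0.00641639
  L_D = C(11,1)·0.64^1·0.36^10 = 11·0.64·3.65616e-05 = 0.000257394
Odds = (0.24/0.52) × (0.169723/0.00641639) = 0.461538 × 26.4514 ≈ 12.2084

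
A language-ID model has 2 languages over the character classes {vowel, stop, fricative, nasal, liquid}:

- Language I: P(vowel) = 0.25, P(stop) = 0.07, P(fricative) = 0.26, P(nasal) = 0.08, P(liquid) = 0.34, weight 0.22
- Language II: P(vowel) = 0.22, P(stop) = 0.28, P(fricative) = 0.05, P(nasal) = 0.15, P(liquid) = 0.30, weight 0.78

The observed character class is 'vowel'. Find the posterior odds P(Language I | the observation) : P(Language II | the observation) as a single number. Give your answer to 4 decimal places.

Only the two components matter; the odds are (w_i f_i(x)) / (w_j f_j(x)).
Component likelihoods at x = 'vowel':
  p_I = 0.25
  p_II = 0.22
Posterior odds = (w_I·p_I) / (w_II·p_II) = (0.22·0.25) / (0.78·0.22) = 0.055 / 0.1716 ≈ 0.3205

0.3205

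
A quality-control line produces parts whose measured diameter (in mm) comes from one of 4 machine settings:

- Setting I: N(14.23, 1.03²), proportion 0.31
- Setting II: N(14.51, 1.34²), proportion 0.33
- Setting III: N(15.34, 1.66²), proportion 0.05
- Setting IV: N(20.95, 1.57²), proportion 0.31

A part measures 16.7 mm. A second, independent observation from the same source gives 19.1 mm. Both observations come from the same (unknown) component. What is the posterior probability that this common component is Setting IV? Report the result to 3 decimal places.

0.587

P(component k | x) = π_k·f_k(x) / marginal(x), where marginal(x) = Σ_j π_j·f_j(x).
Since both observations come from the same component, the likelihood for component k is f_k(x₁)·f_k(x₂).
  f_I = [(1/(1.03·√(2π)))·exp(−(16.7−14.23)²/(2·1.03²)) = 0.387323·exp(-2.87534) = 0.0218438] × [5.41562e-06] = 1.18298e-07
  f_II = [(1/(1.34·√(2π)))·exp(−(16.7−14.51)²/(2·1.34²)) = 0.297718·exp(-1.33551) = 0.0783067] × [0.000843291] = 6.60353e-05
  f_III = [(1/(1.66·√(2π)))·exp(−(16.7−15.34)²/(2·1.66²)) = 0.240327·exp(-0.33561) = 0.17181] × [0.0184811] = 0.00317525
  f_IV = [(1/(1.57·√(2π)))·exp(−(16.7−20.95)²/(2·1.57²)) = 0.254103·exp(-3.66394) = 0.00651299] × [0.126912] = 0.000826577
Multiply by the mixture weights:
  π_I·f_I = 0.31 × 1.18298e-07 = 3.66722e-08
  π_II·f_II = 0.33 × 6.60353e-05 = 2.17916e-05
  π_III·f_III = 0.05 × 0.00317525 = 0.000158763
  π_IV·f_IV = 0.31 × 0.000826577 = 0.000256239
Evidence: 3.66722e-08 + 2.17916e-05 + 0.000158763 + 0.000256239 = 0.00043683
P(Setting IV | x₁,x₂) ≈ 0.587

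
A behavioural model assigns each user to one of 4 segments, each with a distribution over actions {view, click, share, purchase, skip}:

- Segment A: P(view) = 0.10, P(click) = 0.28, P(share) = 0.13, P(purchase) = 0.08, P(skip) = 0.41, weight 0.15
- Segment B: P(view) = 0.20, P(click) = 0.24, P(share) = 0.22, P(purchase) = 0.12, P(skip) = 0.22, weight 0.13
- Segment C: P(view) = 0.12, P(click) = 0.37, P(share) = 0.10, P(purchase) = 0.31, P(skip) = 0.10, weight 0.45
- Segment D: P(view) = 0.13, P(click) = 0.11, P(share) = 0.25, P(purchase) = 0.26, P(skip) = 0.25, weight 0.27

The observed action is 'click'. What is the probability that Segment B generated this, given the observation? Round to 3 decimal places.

The responsibility of component k is P(Z=k) f_k(x) divided by Σ_j P(Z=j) f_j(x).
Evaluate each component's likelihood at the observed value:
  L_A = 0.28
  L_B = 0.24
  L_C = 0.37
  L_D = 0.11
Unnormalised posteriors:
  P(Z=A)·L_A = 0.15 × 0.28 = 0.042
  P(Z=B)·L_B = 0.13 × 0.24 = 0.0312
  P(Z=C)·L_C = 0.45 × 0.37 = 0.1665
  P(Z=D)·L_D = 0.27 × 0.11 = 0.0297
Marginal: 0.042 + 0.0312 + 0.1665 + 0.0297 = 0.2694
Responsibility of Segment B: 0.0312 / 0.2694 ≈ 0.116

0.116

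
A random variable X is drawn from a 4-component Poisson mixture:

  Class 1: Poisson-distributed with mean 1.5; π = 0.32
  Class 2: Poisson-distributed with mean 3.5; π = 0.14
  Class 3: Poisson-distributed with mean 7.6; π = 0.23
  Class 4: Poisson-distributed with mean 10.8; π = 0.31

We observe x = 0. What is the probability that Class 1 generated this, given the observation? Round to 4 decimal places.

P(component k | x) = π_k·f_k(x) / marginal(x), where marginal(x) = Σ_j π_j·f_j(x).
Poisson probabilities:
  f_1 = 0.22313
  f_2 = 0.0301974
  f_3 = 0.000500451
  f_4 = 2.03995e-05
Weight by the priors:
  π_1·f_1 = 0.32 × 0.22313 = 0.0714017
  π_2·f_2 = 0.14 × 0.0301974 = 0.00422763
  π_3·f_3 = 0.23 × 0.000500451 = 0.000115104
  π_4·f_4 = 0.31 × 2.03995e-05 = 6.32385e-06
Marginal: 0.0714017 + 0.00422763 + 0.000115104 + 6.32385e-06 = 0.0757507
So the posterior for Class 1 is 0.0714017 / 0.0757507 ≈ 0.9426.

0.9426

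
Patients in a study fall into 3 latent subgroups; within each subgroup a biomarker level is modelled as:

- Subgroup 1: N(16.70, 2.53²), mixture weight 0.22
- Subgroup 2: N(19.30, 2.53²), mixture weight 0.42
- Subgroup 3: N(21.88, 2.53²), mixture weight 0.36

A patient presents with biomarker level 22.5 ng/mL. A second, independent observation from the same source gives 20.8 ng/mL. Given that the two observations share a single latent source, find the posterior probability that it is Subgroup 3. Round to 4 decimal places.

0.6623

Apply Bayes' rule: the posterior for each component is proportional to its prior times its likelihood at x.
Since both observations come from the same component, the likelihood for component k is f_k(x₁)·f_k(x₂).
  L_1 = [0.0113912] × [0.0424149] = 0.000483158
  L_2 = [0.0708603] × [0.132269] = 0.00937265
  L_3 = [0.15302] × [0.143953] = 0.0220277
Multiply by the mixture weights:
  π_1·L_1 = 0.22 × 0.000483158 = 0.000106295
  π_2·L_2 = 0.42 × 0.00937265 = 0.00393651
  π_3·L_3 = 0.36 × 0.0220277 = 0.00792997
Evidence: 0.000106295 + 0.00393651 + 0.00792997 = 0.0119728
So the posterior for Subgroup 3 is 0.00792997 / 0.0119728 ≈ 0.6623.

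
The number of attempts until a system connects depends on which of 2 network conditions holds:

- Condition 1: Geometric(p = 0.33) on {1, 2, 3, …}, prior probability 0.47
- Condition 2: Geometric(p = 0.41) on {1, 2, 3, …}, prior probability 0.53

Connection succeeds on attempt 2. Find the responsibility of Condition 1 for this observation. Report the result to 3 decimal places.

P(component k | x) = π_k·f_k(x) / marginal(x), where marginal(x) = Σ_j π_j·f_j(x).
Evaluate each component's likelihood at the observed value:
  L_1 = 0.33·(1−0.33)^1 = 0.33·0.67 = 0.2211
  L_2 = 0.41·(1−0.41)^1 = 0.41·0.59 = 0.2419
Prior × likelihood for each component:
  π_1·L_1 = 0.47 × 0.2211 = 0.103917
  π_2·L_2 = 0.53 × 0.2419 = 0.128207
Marginal: 0.103917 + 0.128207 = 0.232124
So the posterior for Condition 1 is 0.103917 / 0.232124 ≈ 0.448.

0.448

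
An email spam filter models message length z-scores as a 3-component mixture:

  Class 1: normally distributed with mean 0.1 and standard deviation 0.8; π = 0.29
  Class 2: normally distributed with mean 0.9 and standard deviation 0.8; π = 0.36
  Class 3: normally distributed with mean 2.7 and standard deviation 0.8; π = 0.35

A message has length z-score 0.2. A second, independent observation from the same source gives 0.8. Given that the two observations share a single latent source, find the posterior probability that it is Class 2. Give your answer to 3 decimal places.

0.554

By Bayes' theorem, P(k | x) = π_k f_k(x) / Σ_j π_j f_j(x).
Since both observations come from the same component, the likelihood for component k is f_k(x₁)·f_k(x₂).
  L_1 = [0.494797] × [0.340069] = 0.168265
  L_2 = [0.340069] × [0.494797] = 0.168265
  L_3 = [0.00377782] × [0.0297149] = 0.000112258
Prior × likelihood for each component:
  π_1·L_1 = 0.29 × 0.168265 = 0.0487969
  π_2·L_2 = 0.36 × 0.168265 = 0.0605754
  π_3·L_3 = 0.35 × 0.000112258 = 3.92901e-05
Marginal: 0.0487969 + 0.0605754 + 3.92901e-05 = 0.109412
So the posterior for Class 2 is 0.0605754 / 0.109412 ≈ 0.554.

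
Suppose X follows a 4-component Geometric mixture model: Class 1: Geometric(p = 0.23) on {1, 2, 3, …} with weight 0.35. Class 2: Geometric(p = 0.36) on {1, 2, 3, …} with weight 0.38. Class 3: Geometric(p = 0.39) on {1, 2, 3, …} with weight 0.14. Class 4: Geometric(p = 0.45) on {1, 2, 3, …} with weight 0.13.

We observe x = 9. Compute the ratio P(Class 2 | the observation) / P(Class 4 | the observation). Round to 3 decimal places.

The posterior odds equal the prior odds times the likelihood ratio: (w_i/w_j)·(f_i(x)/f_j(x)).
Evaluate each component's likelihood at the observed value:
  f_1 = 0.0284219
  f_2 = 0.0101331
  f_3 = 0.00747659
  f_4 = 0.00376803
0.00385058 / 0.000489844 ≈ 7.861

7.861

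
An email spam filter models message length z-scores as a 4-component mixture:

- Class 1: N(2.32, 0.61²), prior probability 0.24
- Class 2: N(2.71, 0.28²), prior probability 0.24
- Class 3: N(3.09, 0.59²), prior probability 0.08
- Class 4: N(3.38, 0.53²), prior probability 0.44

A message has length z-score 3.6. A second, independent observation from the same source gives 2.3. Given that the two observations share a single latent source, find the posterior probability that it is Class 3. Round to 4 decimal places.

Apply Bayes' rule: the posterior for each component is proportional to its prior times its likelihood at x.
Since both observations come from the same component, the likelihood for component k is f_k(x₁)·f_k(x₂).
  L_1 = [0.0723528] × [0.653652] = 0.0472936
  L_2 = [0.00911685] × [0.487708] = 0.00444636
  L_3 = [0.465378] × [0.275893] = 0.128394
  L_4 = [0.690588] × [0.0943972] = 0.0651896
Multiply by the mixture weights:
  π_1·L_1 = 0.24 × 0.0472936 = 0.0113505
  π_2·L_2 = 0.24 × 0.00444636 = 0.00106713
  π_3·L_3 = 0.08 × 0.128394 = 0.0102715
  π_4·L_4 = 0.44 × 0.0651896 = 0.0286834
Normaliser: 0.0113505 + 0.00106713 + 0.0102715 + 0.0286834 = 0.0513725
P(Class 3 | data) ≈ 0.1999

0.1999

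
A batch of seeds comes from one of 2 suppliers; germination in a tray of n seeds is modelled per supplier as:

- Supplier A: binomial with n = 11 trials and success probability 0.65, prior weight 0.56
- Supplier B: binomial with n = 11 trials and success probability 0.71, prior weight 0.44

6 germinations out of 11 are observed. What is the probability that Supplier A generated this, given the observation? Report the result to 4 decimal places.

Posterior ∝ prior × likelihood, so P(k | x) ∝ P(Z=k) f_k(x); normalise over all components.
Binomial probabilities:
  p_A = C(11,6)·0.65^6·0.35^5 = 462·0.0754189·0.00525219 = 0.183005
  p_B = C(11,6)·0.71^6·0.29^5 = 462·0.1281·0.00205111 = 0.12139
Multiply by the mixture weights:
  P(Z=A)·p_A = 0.56 × 0.183005 = 0.102483
  P(Z=B)·p_B = 0.44 × 0.12139 = 0.0534115
Marginal: 0.102483 + 0.0534115 = 0.155894
Responsibility of Supplier A: 0.102483 / 0.155894 ≈ 0.6574

0.6574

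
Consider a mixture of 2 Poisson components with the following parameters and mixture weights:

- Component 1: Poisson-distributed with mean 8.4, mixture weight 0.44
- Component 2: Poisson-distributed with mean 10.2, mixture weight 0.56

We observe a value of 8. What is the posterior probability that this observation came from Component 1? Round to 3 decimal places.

Posterior ∝ prior × likelihood, so P(k | x) ∝ P(Z=k) f_k(x); normalise over all components.
Evaluate each component's likelihood at the observed value:
  f_1 = e^(−8.4)·8.4^8/8! = 0.138242
  f_2 = e^(−10.2)·10.2^8/8! = 0.108013
Weight by the priors:
  P(Z=1)·f_1 = 0.44 × 0.138242 = 0.0608265
  P(Z=2)·f_2 = 0.56 × 0.108013 = 0.0604874
Sum: 0.0608265 + 0.0604874 = 0.121314
P(Component 1 | the observation) = 0.0608265 / 0.121314 ≈ 0.501

0.501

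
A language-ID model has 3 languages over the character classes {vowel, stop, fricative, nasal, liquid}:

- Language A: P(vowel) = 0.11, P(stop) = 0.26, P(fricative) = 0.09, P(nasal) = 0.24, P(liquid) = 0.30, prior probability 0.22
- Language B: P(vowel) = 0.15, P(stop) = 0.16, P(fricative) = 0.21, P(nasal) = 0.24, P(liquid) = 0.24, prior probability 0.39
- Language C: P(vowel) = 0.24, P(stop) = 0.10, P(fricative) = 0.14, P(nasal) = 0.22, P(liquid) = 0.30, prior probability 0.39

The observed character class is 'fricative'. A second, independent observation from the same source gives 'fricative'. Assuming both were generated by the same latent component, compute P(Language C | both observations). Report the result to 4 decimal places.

0.2871

P(component k | x) = π_k·f_k(x) / marginal(x), where marginal(x) = Σ_j π_j·f_j(x).
Since both observations come from the same component, the likelihood for component k is f_k(x₁)·f_k(x₂).
  f_A = [P(fricative | comp) = 0.09] × [0.09] = 0.0081
  f_B = [P(fricative | comp) = 0.21] × [0.21] = 0.0441
  f_C = [P(fricative | comp) = 0.14] × [0.14] = 0.0196
Prior × likelihood for each component:
  π_A·f_A = 0.22 × 0.0081 = 0.001782
  π_B·f_B = 0.39 × 0.0441 = 0.017199
  π_C·f_C = 0.39 × 0.0196 = 0.007644
Normaliser: 0.001782 + 0.017199 + 0.007644 = 0.026625
Responsibility of Language C: 0.007644 / 0.026625 ≈ 0.2871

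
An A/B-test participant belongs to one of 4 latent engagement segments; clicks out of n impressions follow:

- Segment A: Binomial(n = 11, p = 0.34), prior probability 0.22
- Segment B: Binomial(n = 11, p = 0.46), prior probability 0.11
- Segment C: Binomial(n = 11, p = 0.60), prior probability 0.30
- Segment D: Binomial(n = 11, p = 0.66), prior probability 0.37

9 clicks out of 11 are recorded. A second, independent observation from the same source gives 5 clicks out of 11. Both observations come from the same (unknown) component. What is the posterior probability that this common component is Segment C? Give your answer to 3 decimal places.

P(component k | x) = w_k·f_k(x) / marginal(x), where marginal(x) = Σ_j w_j·f_j(x).
Since both observations come from the same component, the likelihood for component k is f_k(x₁)·f_k(x₂).
  L_A = [C(11,9)·0.34^9·0.66^2 = 55·6.0717e-05·0.4356 = 0.00145466] × [0.1735] = 0.000252384
  L_B = [C(11,9)·0.46^9·0.54^2 = 55·0.00092219·0.2916 = 0.0147901] × [0.235936] = 0.00348951
  L_C = [C(11,9)·0.60^9·0.40^2 = 55·0.0100777·0.16 = 0.0886837] × [0.147149] = 0.0130497
  L_D = [C(11,9)·0.66^9·0.34^2 = 55·0.0237627·0.1156 = 0.151083] × [0.0893789] = 0.0135036
Unnormalised posteriors:
  w_A·L_A = 0.22 × 0.000252384 = 5.55244e-05
  w_B·L_B = 0.11 × 0.00348951 = 0.000383846
  w_C·L_C = 0.30 × 0.0130497 = 0.00391492
  w_D·L_D = 0.37 × 0.0135036 = 0.00499635
Normaliser: 5.55244e-05 + 0.000383846 + 0.00391492 + 0.00499635 = 0.00935064
Responsibility of Segment C: 0.00391492 / 0.00935064 ≈ 0.419

0.419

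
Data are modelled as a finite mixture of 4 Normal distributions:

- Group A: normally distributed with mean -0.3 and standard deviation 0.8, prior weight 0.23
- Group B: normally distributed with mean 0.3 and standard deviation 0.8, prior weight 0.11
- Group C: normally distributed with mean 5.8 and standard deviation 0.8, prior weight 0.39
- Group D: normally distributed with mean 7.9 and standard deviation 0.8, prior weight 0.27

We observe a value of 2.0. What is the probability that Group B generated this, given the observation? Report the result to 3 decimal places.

By Bayes' theorem, P(k | x) = π_k f_k(x) / Σ_j π_j f_j(x).
Evaluate each component's likelihood at the observed value:
  f_A = (1/(0.8·√(2π)))·exp(−(2.0−-0.3)²/(2·0.8²)) = 0.498678·exp(-4.13281) = 0.00799765
  f_B = (1/(0.8·√(2π)))·exp(−(2.0−0.3)²/(2·0.8²)) = 0.498678·exp(-2.25781) = 0.0521512
  f_C = (1/(0.8·√(2π)))·exp(−(2.0−5.8)²/(2·0.8²)) = 0.498678·exp(-11.28125) = 6.28688e-06
  f_D = (1/(0.8·√(2π)))·exp(−(2.0−7.9)²/(2·0.8²)) = 0.498678·exp(-27.19531) = 7.70985e-13
Prior × likelihood for each component:
  π_A·f_A = 0.23 × 0.00799765 = 0.00183946
  π_B·f_B = 0.11 × 0.0521512 = 0.00573664
  π_C·f_C = 0.39 × 6.28688e-06 = 2.45188e-06
  π_D·f_D = 0.27 × 7.70985e-13 = 2.08166e-13
Sum: 0.00183946 + 0.00573664 + 2.45188e-06 + 2.08166e-13 = 0.00757855
P(Group B | data) = 0.00573664 / 0.00757855 ≈ 0.757

0.757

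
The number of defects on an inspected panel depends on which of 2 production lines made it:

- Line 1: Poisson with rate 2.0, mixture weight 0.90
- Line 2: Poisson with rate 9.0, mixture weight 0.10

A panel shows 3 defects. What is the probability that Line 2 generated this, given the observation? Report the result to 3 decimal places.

The responsibility of component k is π_k f_k(x) divided by Σ_j π_j f_j(x).
Component likelihoods at x = 3 defects:
  L_1 = e^(−2.0)·2.0^3/3! = 0.180447
  L_2 = e^(−9.0)·9.0^3/3! = 0.0149943
Multiply by the mixture weights:
  π_1·L_1 = 0.90 × 0.180447 = 0.162402
  π_2·L_2 = 0.10 × 0.0149943 = 0.00149943
Sum: 0.162402 + 0.00149943 = 0.163902
So the posterior for Line 2 is 0.00149943 / 0.163902 ≈ 0.009.

0.009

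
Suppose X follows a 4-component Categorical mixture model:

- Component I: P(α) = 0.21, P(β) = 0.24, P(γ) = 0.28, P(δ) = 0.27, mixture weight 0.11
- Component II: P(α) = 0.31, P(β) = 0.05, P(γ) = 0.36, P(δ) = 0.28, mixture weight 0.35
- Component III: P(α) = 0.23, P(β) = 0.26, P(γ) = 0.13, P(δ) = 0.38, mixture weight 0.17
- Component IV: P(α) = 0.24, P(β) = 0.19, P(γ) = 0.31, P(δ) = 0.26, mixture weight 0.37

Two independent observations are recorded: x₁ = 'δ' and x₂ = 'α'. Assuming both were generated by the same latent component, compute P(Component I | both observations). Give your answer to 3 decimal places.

P(component k | x) = π_k·f_k(x) / marginal(x), where marginal(x) = Σ_j π_j·f_j(x).
Since both observations come from the same component, the likelihood for component k is f_k(x₁)·f_k(x₂).
  L_I = [0.27] × [0.21] = 0.0567
  L_II = [0.28] × [0.31] = 0.0868
  L_III = [0.38] × [0.23] = 0.0874
  L_IV = [0.26] × [0.24] = 0.0624
Multiply by the mixture weights:
  π_I·L_I = 0.11 × 0.0567 = 0.006237
  π_II·L_II = 0.35 × 0.0868 = 0.03038
  π_III·L_III = 0.17 × 0.0874 = 0.014858
  π_IV·L_IV = 0.37 × 0.0624 = 0.023088
Denominator: 0.006237 + 0.03038 + 0.014858 + 0.023088 = 0.074563
Responsibility of Component I: 0.006237 / 0.074563 ≈ 0.084

0.084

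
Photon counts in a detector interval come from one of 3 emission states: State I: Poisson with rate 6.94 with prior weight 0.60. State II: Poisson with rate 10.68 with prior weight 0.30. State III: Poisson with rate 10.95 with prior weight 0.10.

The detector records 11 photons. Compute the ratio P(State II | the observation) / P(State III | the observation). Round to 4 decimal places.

The posterior odds equal the prior odds times the likelihood ratio: (P(Z=i)/P(Z=j))·(f_i(x)/f_j(x)).
Component likelihoods at x = 11 photons:
  p_I = 0.043631
  p_II = 0.118813
  p_III = 0.119364
Odds = (0.30/0.10) × (0.118813/0.119364) = 3 × 0.995378 ≈ 2.9861

2.9861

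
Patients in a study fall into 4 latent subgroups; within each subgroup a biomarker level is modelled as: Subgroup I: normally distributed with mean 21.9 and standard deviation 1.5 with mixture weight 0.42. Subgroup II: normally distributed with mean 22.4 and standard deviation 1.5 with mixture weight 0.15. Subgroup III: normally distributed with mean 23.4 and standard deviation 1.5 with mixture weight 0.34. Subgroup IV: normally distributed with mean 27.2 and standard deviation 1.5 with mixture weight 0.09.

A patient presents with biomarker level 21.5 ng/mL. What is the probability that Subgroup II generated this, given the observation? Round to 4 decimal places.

Posterior ∝ prior × likelihood, so P(k | x) ∝ π_k f_k(x); normalise over all components.
Evaluate each component's likelihood at the observed value:
  L_I = 0.256671
  L_II = 0.22215
  L_III = 0.119239
  L_IV = 0.000194631
Unnormalised posteriors:
  π_I·L_I = 0.42 × 0.256671 = 0.107802
  π_II·L_II = 0.15 × 0.22215 = 0.0333225
  π_III·L_III = 0.34 × 0.119239 = 0.0405412
  π_IV·L_IV = 0.09 × 0.000194631 = 1.75168e-05
Marginal: 0.107802 + 0.0333225 + 0.0405412 + 1.75168e-05 = 0.181683
P(Subgroup II | the observation) ≈ 0.1834

0.1834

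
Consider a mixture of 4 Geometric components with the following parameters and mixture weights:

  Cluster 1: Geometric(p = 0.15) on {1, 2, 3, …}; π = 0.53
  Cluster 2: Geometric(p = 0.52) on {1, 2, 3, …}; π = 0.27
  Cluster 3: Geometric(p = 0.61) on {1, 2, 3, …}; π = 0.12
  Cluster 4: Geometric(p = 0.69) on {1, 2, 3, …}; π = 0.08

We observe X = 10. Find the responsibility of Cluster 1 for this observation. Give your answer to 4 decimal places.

Posterior ∝ prior × likelihood, so P(k | x) ∝ π_k f_k(x); normalise over all components.
Component likelihoods at x = 10:
  f_1 = 0.15·(1−0.15)^9 = 0.15·0.231617 = 0.0347425
  f_2 = 0.52·(1−0.52)^9 = 0.52·0.00135261 = 0.000703355
  f_3 = 0.61·(1−0.61)^9 = 0.61·0.000208728 = 0.000127324
  f_4 = 0.69·(1−0.69)^9 = 0.69·2.64396e-05 = 1.82433e-05
Unnormalised posteriors:
  π_1·f_1 = 0.53 × 0.0347425 = 0.0184135
  π_2·f_2 = 0.27 × 0.000703355 = 0.000189906
  π_3·f_3 = 0.12 × 0.000127324 = 1.52789e-05
  π_4·f_4 = 0.08 × 1.82433e-05 = 1.45947e-06
Sum: 0.0184135 + 0.000189906 + 1.52789e-05 + 1.45947e-06 = 0.0186202
So the posterior for Cluster 1 is 0.0184135 / 0.0186202 ≈ 0.9889.

0.9889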